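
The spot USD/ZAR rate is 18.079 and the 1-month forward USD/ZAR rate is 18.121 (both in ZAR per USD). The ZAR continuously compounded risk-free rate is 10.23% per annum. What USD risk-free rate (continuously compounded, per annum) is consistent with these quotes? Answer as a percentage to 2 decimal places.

7.45%

F = S·e^((r_ZAR − r_USD)T) ⇒ r_USD = r_ZAR − ln(F/S)/T
ln(18.121/18.079) = 0.002320; /(1/12) = 0.027840
r_USD = 0.1023 − 0.027840 = 0.074460
r_USD = 7.45%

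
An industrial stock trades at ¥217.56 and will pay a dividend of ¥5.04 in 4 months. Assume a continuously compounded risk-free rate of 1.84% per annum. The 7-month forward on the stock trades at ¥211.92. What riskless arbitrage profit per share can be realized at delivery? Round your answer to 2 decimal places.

¥2.92 per share

PV(dividends) I = 5.04·e^(−0.0184·4/12) = 5.0092
Fair forward F* = (S − I)·e^(rT) = (217.56 − 5.0092)·e^0.010733 = 212.5508 × 1.010791 = 214.8444
Market ¥211.92 < fair 214.8444: forward underpriced → reverse cash-and-carry (short the stock, invest proceeds at r, pay the dividends, go long the forward).
Profit at T = |F_mkt − F*| = |211.92 − 214.8444| = ¥2.92 per share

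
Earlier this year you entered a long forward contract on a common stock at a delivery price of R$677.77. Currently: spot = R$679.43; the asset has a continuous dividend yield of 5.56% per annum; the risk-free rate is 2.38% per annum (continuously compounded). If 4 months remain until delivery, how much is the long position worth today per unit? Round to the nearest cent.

Current fair forward for the remaining 4 months: F = S·e^((r − q)·T), (r − q) = 0.0238 − 0.0556 = -0.0318
F = 679.43 · e^(-0.0318 × 4/12) = 679.43 × 0.989456 = 672.2661
Value of long forward = (F − K)·e^(−rT) = (672.2661 − 677.77) · e^(−0.0238·4/12)
= -5.5039 × 0.992098 = -5.46

-R$5.46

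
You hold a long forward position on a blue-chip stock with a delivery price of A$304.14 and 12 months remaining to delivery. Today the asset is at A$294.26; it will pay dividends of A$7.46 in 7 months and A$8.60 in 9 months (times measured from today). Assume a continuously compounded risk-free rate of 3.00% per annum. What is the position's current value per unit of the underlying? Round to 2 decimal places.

-A$16.63

PV(remaining dividends) I = 7.46·e^(−0.0300·7/12) + 8.60·e^(−0.0300·9/12) = 15.7392
Current forward F = (S − I)·e^(rT) = (294.26 − 15.7392)·e^(0.0300·12/12) = 278.5208 × 1.030455 = 287.0032
Value (long) = (F − K)·e^(−rT) = (287.0032 − 304.14) × 0.970446 = -16.6303
Value = -A$16.63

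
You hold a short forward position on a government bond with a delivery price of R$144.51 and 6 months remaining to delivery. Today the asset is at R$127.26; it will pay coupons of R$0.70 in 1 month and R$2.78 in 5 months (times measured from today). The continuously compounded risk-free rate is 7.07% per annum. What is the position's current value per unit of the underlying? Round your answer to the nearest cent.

PV(remaining coupons) I = 0.70·e^(−0.0707·1/12) + 2.78·e^(−0.0707·5/12) = 3.3952
Current forward F = (S − I)·e^(rT) = (127.26 − 3.3952)·e^(0.0707·6/12) = 123.8648 × 1.035982 = 128.3217
Value (long) = (F − K)·e^(−rT) = (128.3217 − 144.51) × 0.965268 = -15.6260
Short position value = −(long value) = R$15.63

R$15.63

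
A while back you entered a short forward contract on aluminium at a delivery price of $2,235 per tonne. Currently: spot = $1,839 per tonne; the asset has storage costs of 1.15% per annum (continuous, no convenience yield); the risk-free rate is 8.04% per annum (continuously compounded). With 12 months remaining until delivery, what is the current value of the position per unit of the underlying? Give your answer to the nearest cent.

$202.07 per tonne

Current fair forward for the remaining 12 months: F = S·e^((r + u)·T), (r + u) = 0.0804 + 0.0115 = 0.0919
F = 1839 · e^(0.0919 × 12/12) = 1839 × 1.09625519 = 2016.0133
Value of long forward = (F − K)·e^(−rT) = (2016.0133 − 2235) · e^(−0.0804·12/12)
= -218.9867 × 0.92274717 = -202.07
Short position value = −(long value) = $202.07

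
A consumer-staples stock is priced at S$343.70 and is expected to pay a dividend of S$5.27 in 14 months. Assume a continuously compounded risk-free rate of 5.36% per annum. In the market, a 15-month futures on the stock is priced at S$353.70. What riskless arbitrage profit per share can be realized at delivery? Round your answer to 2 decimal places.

S$8.52 per share

PV(dividends) I = 5.27·e^(−0.0536·14/12) = 4.9505
Fair futures F* = (S − I)·e^(rT) = (343.70 − 4.9505)·e^0.067000 = 338.7495 × 1.069295 = 362.2231
Market S$353.70 < fair 362.2231: forward underpriced → reverse cash-and-carry (short the stock, invest proceeds at r, pay the dividends, go long the forward).
Profit at T = |F_mkt − F*| = |353.70 − 362.2231| = S$8.52 per share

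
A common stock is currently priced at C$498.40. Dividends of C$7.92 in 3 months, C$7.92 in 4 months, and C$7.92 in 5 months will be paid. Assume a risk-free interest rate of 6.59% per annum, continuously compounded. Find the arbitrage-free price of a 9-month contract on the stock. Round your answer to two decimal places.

C$499.23

PV(dividends) I = 7.92·e^(−0.0659·3/12) + 7.92·e^(−0.0659·4/12) + 7.92·e^(−0.0659·5/12)
I = 7.7906 + 7.7479 + 7.7055 = 23.2440
F = (S − I)·e^(rT) = (498.40 − 23.2440) · e^(0.0659·9/12)
= 475.1560 · e^0.049425 = 475.1560 × 1.050667 = C$499.23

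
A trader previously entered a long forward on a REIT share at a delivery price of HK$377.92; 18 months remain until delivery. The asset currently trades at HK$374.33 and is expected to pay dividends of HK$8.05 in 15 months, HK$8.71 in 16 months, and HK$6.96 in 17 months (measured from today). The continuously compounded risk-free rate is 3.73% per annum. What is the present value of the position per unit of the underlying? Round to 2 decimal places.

PV(remaining dividends) I = 8.05·e^(−0.0373·15/12) + 8.71·e^(−0.0373·16/12) + 6.96·e^(−0.0373·17/12) = 22.5725
Current forward F = (S − I)·e^(rT) = (374.33 − 22.5725)·e^(0.0373·18/12) = 351.7575 × 1.057545 = 371.9994
Value (long) = (F − K)·e^(−rT) = (371.9994 − 377.92) × 0.945586 = -5.5984
Value = -HK$5.60

-HK$5.60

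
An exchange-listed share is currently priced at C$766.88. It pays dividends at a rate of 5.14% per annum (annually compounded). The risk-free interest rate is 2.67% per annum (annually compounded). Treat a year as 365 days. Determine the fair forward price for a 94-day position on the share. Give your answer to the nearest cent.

C$762.20

F = S · (1+r)^T / (1+q)^T
= 766.88 × 1.006809 / 1.012992 = 766.88 × 0.993896
F = C$762.20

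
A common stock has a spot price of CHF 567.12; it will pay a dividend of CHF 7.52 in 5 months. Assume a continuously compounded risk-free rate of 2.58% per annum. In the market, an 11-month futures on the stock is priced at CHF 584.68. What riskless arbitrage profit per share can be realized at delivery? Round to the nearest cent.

CHF 11.61 per share

PV(dividends) I = 7.52·e^(−0.0258·5/12) = 7.4396
Fair futures F* = (S − I)·e^(rT) = (567.12 − 7.4396)·e^0.023650 = 559.6804 × 1.023932 = 573.0747
Market CHF 584.68 > fair 573.0747: forward overpriced → cash-and-carry (borrow at r, buy the stock and collect the dividends, short the forward).
Profit at T = |F_mkt − F*| = |584.68 − 573.0747| = CHF 11.61 per share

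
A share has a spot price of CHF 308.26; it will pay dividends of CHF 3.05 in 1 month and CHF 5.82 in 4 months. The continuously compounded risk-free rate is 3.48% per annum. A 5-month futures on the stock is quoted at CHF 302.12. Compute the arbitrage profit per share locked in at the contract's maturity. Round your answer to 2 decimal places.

CHF 1.72 per share

PV(dividends) I = 3.05·e^(−0.0348·1/12) + 5.82·e^(−0.0348·4/12) = 8.7940
Fair futures F* = (S − I)·e^(rT) = (308.26 − 8.7940)·e^0.014500 = 299.4660 × 1.014606 = 303.8400
Market CHF 302.12 < fair 303.8400: forward underpriced → reverse cash-and-carry (short the stock, invest proceeds at r, pay the dividends, go long the forward).
Profit at T = |F_mkt − F*| = |302.12 − 303.8400| = CHF 1.72 per share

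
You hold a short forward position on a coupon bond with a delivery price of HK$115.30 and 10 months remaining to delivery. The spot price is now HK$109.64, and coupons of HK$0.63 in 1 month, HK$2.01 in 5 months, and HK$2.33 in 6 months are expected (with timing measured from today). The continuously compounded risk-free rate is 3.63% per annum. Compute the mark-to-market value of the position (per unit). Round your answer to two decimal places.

PV(remaining coupons) I = 0.63·e^(−0.0363·1/12) + 2.01·e^(−0.0363·5/12) + 2.33·e^(−0.0363·6/12) = 4.8960
Current forward F = (S − I)·e^(rT) = (109.64 − 4.8960)·e^(0.0363·10/12) = 104.7440 × 1.030712 = 107.9609
Value (long) = (F − K)·e^(−rT) = (107.9609 − 115.30) × 0.970203 = -7.1204
Short position value = −(long value) = HK$7.12

HK$7.12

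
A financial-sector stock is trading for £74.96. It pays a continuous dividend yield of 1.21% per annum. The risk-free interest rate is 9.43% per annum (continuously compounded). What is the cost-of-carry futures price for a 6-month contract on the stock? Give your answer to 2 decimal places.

£78.11

F = S·e^((r − q)T) = 74.96 · e^((0.0943 − 0.0121) × 6/12)
= 74.96 · e^0.041100 = 74.96 × 1.041956
F = £78.11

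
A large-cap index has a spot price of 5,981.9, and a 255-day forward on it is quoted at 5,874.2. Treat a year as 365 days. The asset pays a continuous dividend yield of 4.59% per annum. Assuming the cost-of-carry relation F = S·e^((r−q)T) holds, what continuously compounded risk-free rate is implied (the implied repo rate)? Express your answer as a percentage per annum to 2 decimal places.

1.99%

From F = S·e^((r−q)T): (r − q) = ln(F/S)/T
ln(5874.2/5981.9) = ln(0.981996) = -0.018168
(r − q) = -0.018168 / (255/365) = -0.026005
r = ln(F/S)/T + q = -0.026005 + 0.0459 = 0.019895
r = 1.99%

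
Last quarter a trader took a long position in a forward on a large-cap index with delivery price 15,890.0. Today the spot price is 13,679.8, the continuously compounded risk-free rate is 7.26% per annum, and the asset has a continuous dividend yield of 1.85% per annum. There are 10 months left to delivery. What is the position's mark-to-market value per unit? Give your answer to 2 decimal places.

-1486.64

Current fair forward for the remaining 10 months: F = S·e^((r − q)·T), (r − q) = 0.0726 − 0.0185 = 0.0541
F = 13679.8 · e^(0.0541 × 10/12) = 13679.8 × 1.04611503 = 14310.6444
Value of long forward = (F − K)·e^(−rT) = (14310.6444 − 15890.0) · e^(−0.0726·10/12)
= -1579.3556 × 0.94129377 = -1486.64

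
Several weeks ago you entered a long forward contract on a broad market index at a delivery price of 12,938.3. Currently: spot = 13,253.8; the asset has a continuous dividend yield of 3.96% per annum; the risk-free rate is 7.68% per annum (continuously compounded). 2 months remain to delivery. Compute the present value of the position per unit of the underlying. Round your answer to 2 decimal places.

392.87

Current fair forward for the remaining 2 months: F = S·e^((r − q)·T), (r − q) = 0.0768 − 0.0396 = 0.0372
F = 13253.8 · e^(0.0372 × 2/12) = 13253.8 × 1.00621926 = 13336.2288
Value of long forward = (F − K)·e^(−rT) = (13336.2288 − 12938.3) · e^(−0.0768·2/12)
= 397.9288 × 0.98728157 = 392.87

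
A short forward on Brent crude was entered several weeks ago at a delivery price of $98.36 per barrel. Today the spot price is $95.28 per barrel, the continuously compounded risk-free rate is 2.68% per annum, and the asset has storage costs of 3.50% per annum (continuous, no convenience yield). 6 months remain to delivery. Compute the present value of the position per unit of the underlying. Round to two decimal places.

$0.09 per barrel

Current fair forward for the remaining 6 months: F = S·e^((r + u)·T), (r + u) = 0.0268 + 0.0350 = 0.0618
F = 95.28 · e^(0.0618 × 6/12) = 95.28 × 1.031382 = 98.2701
Value of long forward = (F − K)·e^(−rT) = (98.2701 − 98.36) · e^(−0.0268·6/12)
= -0.0899 × 0.986689 = -0.09
Short position value = −(long value) = $0.09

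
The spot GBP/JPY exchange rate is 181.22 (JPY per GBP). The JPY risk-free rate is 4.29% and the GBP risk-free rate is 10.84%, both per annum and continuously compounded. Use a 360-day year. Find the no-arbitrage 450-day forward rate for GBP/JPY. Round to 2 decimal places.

166.97

F = S·e^((r_JPY − r_GBP)T) = 181.22 · e^((0.0429 − 0.1084) × 450/360)
= 181.22 · e^-0.081875 = 181.22 × 0.921387
F = 166.97 JPY per GBP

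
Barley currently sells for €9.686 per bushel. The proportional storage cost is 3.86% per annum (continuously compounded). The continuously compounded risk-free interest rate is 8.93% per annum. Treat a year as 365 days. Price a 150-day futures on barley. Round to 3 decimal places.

€10.209 per bushel

Net carry = r + u − y = 0.0893 + 0.0386 − 0.0000 = 0.1279
F = S·e^((r+u−y)T) = 9.686 · e^(0.1279 × 150/365) = 9.686 · e^0.052562
= 9.686 × 1.053968 = €10.209 per bushel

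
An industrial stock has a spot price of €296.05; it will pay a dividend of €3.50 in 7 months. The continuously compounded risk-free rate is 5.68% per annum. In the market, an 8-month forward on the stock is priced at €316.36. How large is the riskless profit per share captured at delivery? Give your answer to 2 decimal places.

PV(dividends) I = 3.50·e^(−0.0568·7/12) = 3.3859
Fair forward F* = (S − I)·e^(rT) = (296.05 − 3.3859)·e^0.037867 = 292.6641 × 1.038593 = 303.9589
Market €316.36 > fair 303.9589: forward overpriced → cash-and-carry (borrow at r, buy the stock and collect the dividends, short the forward).
Profit at T = |F_mkt − F*| = |316.36 − 303.9589| = €12.40 per share

€12.40 per share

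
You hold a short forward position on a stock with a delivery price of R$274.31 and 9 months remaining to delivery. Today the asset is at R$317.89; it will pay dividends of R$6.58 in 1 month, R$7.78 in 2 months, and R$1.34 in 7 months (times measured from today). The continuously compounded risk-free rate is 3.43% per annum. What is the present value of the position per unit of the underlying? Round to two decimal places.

PV(remaining dividends) I = 6.58·e^(−0.0343·1/12) + 7.78·e^(−0.0343·2/12) + 1.34·e^(−0.0343·7/12) = 15.6103
Current forward F = (S − I)·e^(rT) = (317.89 − 15.6103)·e^(0.0343·9/12) = 302.2797 × 1.026059 = 310.1568
Value (long) = (F − K)·e^(−rT) = (310.1568 − 274.31) × 0.974603 = 34.9364
Short position value = −(long value) = -R$34.94

-R$34.94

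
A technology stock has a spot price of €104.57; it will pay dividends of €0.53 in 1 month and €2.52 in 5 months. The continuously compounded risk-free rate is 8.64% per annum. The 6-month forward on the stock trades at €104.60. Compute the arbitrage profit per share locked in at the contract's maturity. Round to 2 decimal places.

€1.50 per share

PV(dividends) I = 0.53·e^(−0.0864·1/12) + 2.52·e^(−0.0864·5/12) = 2.9571
Fair forward F* = (S − I)·e^(rT) = (104.57 − 2.9571)·e^0.043200 = 101.6129 × 1.044147 = 106.0988
Market €104.60 < fair 106.0988: forward underpriced → reverse cash-and-carry (short the stock, invest proceeds at r, pay the dividends, go long the forward).
Profit at T = |F_mkt − F*| = |104.60 − 106.0988| = €1.50 per share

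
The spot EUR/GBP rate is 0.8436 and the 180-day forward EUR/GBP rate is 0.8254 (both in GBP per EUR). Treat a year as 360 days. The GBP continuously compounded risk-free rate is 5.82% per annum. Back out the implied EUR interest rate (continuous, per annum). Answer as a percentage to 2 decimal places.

F = S·e^((r_GBP − r_EUR)T) ⇒ r_EUR = r_GBP − ln(F/S)/T
ln(0.8254/0.8436) = -0.021810; /(180/360) = -0.043620
r_EUR = 0.0582 + 0.043620 = 0.101820
r_EUR = 10.18%

10.18%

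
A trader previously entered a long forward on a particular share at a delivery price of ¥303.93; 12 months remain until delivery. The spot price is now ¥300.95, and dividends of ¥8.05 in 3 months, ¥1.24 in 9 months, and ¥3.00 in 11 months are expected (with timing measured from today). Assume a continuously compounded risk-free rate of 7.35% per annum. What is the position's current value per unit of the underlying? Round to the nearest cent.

PV(remaining dividends) I = 8.05·e^(−0.0735·3/12) + 1.24·e^(−0.0735·9/12) + 3.00·e^(−0.0735·11/12) = 11.8815
Current forward F = (S − I)·e^(rT) = (300.95 − 11.8815)·e^(0.0735·12/12) = 289.0685 × 1.076269 = 311.1155
Value (long) = (F − K)·e^(−rT) = (311.1155 − 303.93) × 0.929136 = 6.6763
Value = ¥6.68

¥6.68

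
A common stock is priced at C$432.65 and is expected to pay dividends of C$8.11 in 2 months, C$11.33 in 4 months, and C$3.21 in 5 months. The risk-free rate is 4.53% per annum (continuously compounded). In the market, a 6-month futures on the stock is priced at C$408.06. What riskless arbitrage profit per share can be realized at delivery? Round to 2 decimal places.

PV(dividends) I = 8.11·e^(−0.0453·2/12) + 11.33·e^(−0.0453·4/12) + 3.21·e^(−0.0453·5/12) = 22.3592
Fair futures F* = (S − I)·e^(rT) = (432.65 − 22.3592)·e^0.022650 = 410.2908 × 1.022908 = 419.6897
Market C$408.06 < fair 419.6897: forward underpriced → reverse cash-and-carry (short the stock, invest proceeds at r, pay the dividends, go long the forward).
Profit at T = |F_mkt − F*| = |408.06 − 419.6897| = C$11.63 per share

C$11.63 per share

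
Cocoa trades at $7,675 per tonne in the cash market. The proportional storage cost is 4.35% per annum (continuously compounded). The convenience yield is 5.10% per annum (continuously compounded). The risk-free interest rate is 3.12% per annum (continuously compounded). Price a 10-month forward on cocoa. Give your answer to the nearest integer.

$7,828 per tonne

Net carry = r + u − y = 0.0312 + 0.0435 − 0.0510 = 0.0237
F = S·e^((r+u−y)T) = 7675 · e^(0.0237 × 10/12) = 7675 · e^0.019750
= 7675 × 1.019946 = $7,828 per tonne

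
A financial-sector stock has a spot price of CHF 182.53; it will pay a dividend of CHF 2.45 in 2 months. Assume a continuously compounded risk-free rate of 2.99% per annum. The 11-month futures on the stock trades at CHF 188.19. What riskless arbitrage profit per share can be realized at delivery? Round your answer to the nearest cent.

CHF 3.09 per share

PV(dividends) I = 2.45·e^(−0.0299·2/12) = 2.4378
Fair futures F* = (S − I)·e^(rT) = (182.53 − 2.4378)·e^0.027408 = 180.0922 × 1.027787 = 185.0964
Market CHF 188.19 > fair 185.0964: forward overpriced → cash-and-carry (borrow at r, buy the stock and collect the dividends, short the forward).
Profit at T = |F_mkt − F*| = |188.19 − 185.0964| = CHF 3.09 per share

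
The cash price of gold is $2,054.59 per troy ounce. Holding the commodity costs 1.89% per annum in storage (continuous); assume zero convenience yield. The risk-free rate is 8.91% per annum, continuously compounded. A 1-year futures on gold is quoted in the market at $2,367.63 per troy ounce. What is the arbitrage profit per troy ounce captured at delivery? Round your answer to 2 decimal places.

Fair futures: F* = S·e^(carry·T), with carry = (r + u) = 0.0891 + 0.0189 = 0.1080
F* = 2054.59 · e^(0.1080 × 1) = 2054.59 · e^0.10800000 = 2054.59 × 1.11404775 = $2288.9114
Market $2367.63 > fair $2288.9114: forward overpriced → cash-and-carry (buy spot, short the forward).
At maturity, profit = |F_mkt − F*| = |2367.63 − 2288.9114| = $78.72 per troy ounce

$78.72 per troy ounce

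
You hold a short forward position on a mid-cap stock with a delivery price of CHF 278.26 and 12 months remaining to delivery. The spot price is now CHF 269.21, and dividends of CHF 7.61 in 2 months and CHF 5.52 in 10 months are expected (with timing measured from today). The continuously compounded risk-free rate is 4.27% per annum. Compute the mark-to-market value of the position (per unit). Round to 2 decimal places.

CHF 10.30

PV(remaining dividends) I = 7.61·e^(−0.0427·2/12) + 5.52·e^(−0.0427·10/12) = 12.8831
Current forward F = (S − I)·e^(rT) = (269.21 − 12.8831)·e^(0.0427·12/12) = 256.3269 × 1.043625 = 267.5092
Value (long) = (F − K)·e^(−rT) = (267.5092 − 278.26) × 0.958199 = -10.3014
Short position value = −(long value) = CHF 10.30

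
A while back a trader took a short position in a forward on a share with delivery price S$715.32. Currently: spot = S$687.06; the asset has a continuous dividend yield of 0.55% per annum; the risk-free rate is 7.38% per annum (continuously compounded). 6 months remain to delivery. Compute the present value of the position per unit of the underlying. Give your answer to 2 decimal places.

Current fair forward for the remaining 6 months: F = S·e^((r − q)·T), (r − q) = 0.0738 − 0.0055 = 0.0683
F = 687.06 · e^(0.0683 × 6/12) = 687.06 × 1.034740 = 710.9285
Value of long forward = (F − K)·e^(−rT) = (710.9285 − 715.32) · e^(−0.0738·6/12)
= -4.3915 × 0.963773 = -4.23
Short position value = −(long value) = S$4.23

S$4.23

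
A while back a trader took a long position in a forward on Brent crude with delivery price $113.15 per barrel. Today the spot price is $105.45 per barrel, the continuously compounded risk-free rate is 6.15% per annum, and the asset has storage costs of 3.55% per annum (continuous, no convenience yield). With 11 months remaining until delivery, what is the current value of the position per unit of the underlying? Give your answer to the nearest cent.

Current fair forward for the remaining 11 months: F = S·e^((r + u)·T), (r + u) = 0.0615 + 0.0355 = 0.0970
F = 105.45 · e^(0.0970 × 11/12) = 105.45 × 1.092990 = 115.2558
Value of long forward = (F − K)·e^(−rT) = (115.2558 − 113.15) · e^(−0.0615·11/12)
= 2.1058 × 0.945185 = 1.99

$1.99 per barrel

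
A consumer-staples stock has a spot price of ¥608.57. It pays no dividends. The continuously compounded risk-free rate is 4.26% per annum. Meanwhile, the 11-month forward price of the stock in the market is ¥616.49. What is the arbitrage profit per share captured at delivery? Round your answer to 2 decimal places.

¥16.31 per share

Fair forward: F* = S·e^(carry·T), with carry = r = 0.0426
F* = 608.57 · e^(0.0426 × 11/12) = 608.57 · e^0.039050 = 608.57 × 1.039822 = ¥632.8045
Market ¥616.49 < fair ¥632.8045: forward underpriced → reverse cash-and-carry (short spot, go long the forward).
At maturity, profit = |F_mkt − F*| = |616.49 − 632.8045| = ¥16.31 per share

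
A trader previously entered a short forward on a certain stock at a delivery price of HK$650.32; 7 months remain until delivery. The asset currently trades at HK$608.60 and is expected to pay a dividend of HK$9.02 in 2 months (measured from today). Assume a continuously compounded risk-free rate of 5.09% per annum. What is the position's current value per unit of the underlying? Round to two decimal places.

HK$31.64

PV(remaining dividends) I = 9.02·e^(−0.0509·2/12) = 8.9438
Current forward F = (S − I)·e^(rT) = (608.60 − 8.9438)·e^(0.0509·7/12) = 599.6562 × 1.030137 = 617.7280
Value (long) = (F − K)·e^(−rT) = (617.7280 − 650.32) × 0.970745 = -31.6385
Short position value = −(long value) = HK$31.64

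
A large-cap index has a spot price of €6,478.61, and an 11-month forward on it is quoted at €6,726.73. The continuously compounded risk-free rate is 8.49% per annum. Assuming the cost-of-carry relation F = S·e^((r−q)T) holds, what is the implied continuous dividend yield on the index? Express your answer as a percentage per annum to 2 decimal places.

4.39%

From F = S·e^((r−q)T): (r − q) = ln(F/S)/T
ln(6726.73/6478.61) = ln(1.038298) = 0.037583
(r − q) = 0.037583 / (11/12) = 0.041000
q = r − ln(F/S)/T = 0.0849 − 0.041000 = 0.043900
q = 4.39%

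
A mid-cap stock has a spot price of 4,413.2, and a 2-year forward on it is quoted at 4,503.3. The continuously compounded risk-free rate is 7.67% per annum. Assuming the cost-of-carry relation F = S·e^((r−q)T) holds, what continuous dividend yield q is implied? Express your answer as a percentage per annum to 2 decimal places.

From F = S·e^((r−q)T): (r − q) = ln(F/S)/T
ln(4503.3/4413.2) = ln(1.020416) = 0.020210
(r − q) = 0.020210 / (2) = 0.010105
q = r − ln(F/S)/T = 0.0767 − 0.010105 = 0.066595
q = 6.66%

6.66%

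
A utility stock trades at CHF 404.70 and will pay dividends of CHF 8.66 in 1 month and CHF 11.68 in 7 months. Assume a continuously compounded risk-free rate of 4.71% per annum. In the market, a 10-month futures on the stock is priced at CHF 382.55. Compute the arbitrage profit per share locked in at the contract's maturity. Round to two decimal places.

CHF 17.56 per share

PV(dividends) I = 8.66·e^(−0.0471·1/12) + 11.68·e^(−0.0471·7/12) = 19.9895
Fair futures F* = (S − I)·e^(rT) = (404.70 − 19.9895)·e^0.039250 = 384.7105 × 1.040030 = 400.1105
Market CHF 382.55 < fair 400.1105: forward underpriced → reverse cash-and-carry (short the stock, invest proceeds at r, pay the dividends, go long the forward).
Profit at T = |F_mkt − F*| = |382.55 − 400.1105| = CHF 17.56 per share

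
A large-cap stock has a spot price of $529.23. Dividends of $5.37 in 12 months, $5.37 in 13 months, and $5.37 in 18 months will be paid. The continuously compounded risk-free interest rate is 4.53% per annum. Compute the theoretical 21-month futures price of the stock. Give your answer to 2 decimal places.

PV(dividends) I = 5.37·e^(−0.0453·12/12) + 5.37·e^(−0.0453·13/12) + 5.37·e^(−0.0453·18/12)
I = 5.1322 + 5.1128 + 5.0172 = 15.2622
F = (S − I)·e^(rT) = (529.23 − 15.2622) · e^(0.0453·21/12)
= 513.9678 · e^0.079275 = 513.9678 × 1.082502 = $556.37

$556.37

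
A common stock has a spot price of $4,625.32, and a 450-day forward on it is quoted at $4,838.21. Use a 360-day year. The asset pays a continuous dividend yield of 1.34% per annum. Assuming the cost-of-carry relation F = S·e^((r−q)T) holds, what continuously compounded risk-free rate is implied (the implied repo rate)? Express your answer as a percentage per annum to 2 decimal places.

From F = S·e^((r−q)T): (r − q) = ln(F/S)/T
ln(4838.21/4625.32) = ln(1.046027) = 0.044999
(r − q) = 0.044999 / (450/360) = 0.035999
r = ln(F/S)/T + q = 0.035999 + 0.0134 = 0.049399
r = 4.94%

4.94%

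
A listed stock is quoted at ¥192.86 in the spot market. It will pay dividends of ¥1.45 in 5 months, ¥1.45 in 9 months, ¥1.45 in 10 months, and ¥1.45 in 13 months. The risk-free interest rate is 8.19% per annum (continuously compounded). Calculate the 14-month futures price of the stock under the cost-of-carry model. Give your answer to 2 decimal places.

PV(dividends) I = 1.45·e^(−0.0819·5/12) + 1.45·e^(−0.0819·9/12) + 1.45·e^(−0.0819·10/12) + 1.45·e^(−0.0819·13/12)
I = 1.4014 + 1.3636 + 1.3543 + 1.3269 = 5.4462
F = (S − I)·e^(rT) = (192.86 − 5.4462) · e^(0.0819·14/12)
= 187.4138 · e^0.095550 = 187.4138 × 1.100264 = ¥206.20

¥206.20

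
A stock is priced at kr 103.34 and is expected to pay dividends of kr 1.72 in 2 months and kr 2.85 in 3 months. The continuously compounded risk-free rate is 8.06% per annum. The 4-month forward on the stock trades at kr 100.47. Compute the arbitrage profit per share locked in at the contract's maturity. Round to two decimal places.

PV(dividends) I = 1.72·e^(−0.0806·2/12) + 2.85·e^(−0.0806·3/12) = 4.4902
Fair forward F* = (S − I)·e^(rT) = (103.34 − 4.4902)·e^0.026867 = 98.8498 × 1.027231 = 101.5416
Market kr 100.47 < fair 101.5416: forward underpriced → reverse cash-and-carry (short the stock, invest proceeds at r, pay the dividends, go long the forward).
Profit at T = |F_mkt − F*| = |100.47 − 101.5416| = kr 1.07 per share

kr 1.07 per share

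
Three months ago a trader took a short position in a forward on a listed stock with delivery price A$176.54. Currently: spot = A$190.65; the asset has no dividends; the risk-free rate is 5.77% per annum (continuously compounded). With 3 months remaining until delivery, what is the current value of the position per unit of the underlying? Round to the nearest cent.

Current fair forward for the remaining 3 months: F = S·e^(r·T), r = 0.0577
F = 190.65 · e^(0.0577 × 3/12) = 190.65 × 1.014530 = 193.4201
Value of long forward = (F − K)·e^(−rT) = (193.4201 − 176.54) · e^(−0.0577·3/12)
= 16.8801 × 0.985679 = 16.64
Short position value = −(long value) = -A$16.64

-A$16.64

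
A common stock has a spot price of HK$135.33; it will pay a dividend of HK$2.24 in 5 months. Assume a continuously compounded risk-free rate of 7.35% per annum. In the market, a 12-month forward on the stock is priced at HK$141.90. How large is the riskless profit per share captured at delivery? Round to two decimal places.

PV(dividends) I = 2.24·e^(−0.0735·5/12) = 2.1724
Fair forward F* = (S − I)·e^(rT) = (135.33 − 2.1724)·e^0.073500 = 133.1576 × 1.076269 = 143.3134
Market HK$141.90 < fair 143.3134: forward underpriced → reverse cash-and-carry (short the stock, invest proceeds at r, pay the dividends, go long the forward).
Profit at T = |F_mkt − F*| = |141.90 − 143.3134| = HK$1.41 per share

HK$1.41 per share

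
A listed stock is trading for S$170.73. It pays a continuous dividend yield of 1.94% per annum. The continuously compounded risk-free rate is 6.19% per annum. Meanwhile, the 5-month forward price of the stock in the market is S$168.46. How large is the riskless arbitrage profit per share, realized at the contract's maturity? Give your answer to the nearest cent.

S$5.32 per share

Fair forward: F* = S·e^(carry·T), with carry = (r − q) = 0.0619 − 0.0194 = 0.0425
F* = 170.73 · e^(0.0425 × 5/12) = 170.73 · e^0.017708 = 170.73 × 1.017866 = S$173.7803
Market S$168.46 < fair S$173.7803: forward underpriced → reverse cash-and-carry (short spot, go long the forward).
At maturity, profit = |F_mkt − F*| = |168.46 − 173.7803| = S$5.32 per share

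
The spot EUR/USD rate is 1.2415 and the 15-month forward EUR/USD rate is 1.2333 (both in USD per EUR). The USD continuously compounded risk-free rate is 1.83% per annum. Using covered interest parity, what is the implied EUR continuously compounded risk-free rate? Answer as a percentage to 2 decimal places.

2.36%

F = S·e^((r_USD − r_EUR)T) ⇒ r_EUR = r_USD − ln(F/S)/T
ln(1.2333/1.2415) = -0.006627; /(15/12) = -0.005302
r_EUR = 0.0183 + 0.005302 = 0.023602
r_EUR = 2.36%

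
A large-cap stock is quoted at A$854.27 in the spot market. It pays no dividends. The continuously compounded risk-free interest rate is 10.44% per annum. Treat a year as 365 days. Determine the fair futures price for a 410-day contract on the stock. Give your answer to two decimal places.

F = S·e^(rT) = 854.27 · e^(0.1044 × 410/365)
= 854.27 · e^0.117271 = 854.27 × 1.124424
F = A$960.56

A$960.56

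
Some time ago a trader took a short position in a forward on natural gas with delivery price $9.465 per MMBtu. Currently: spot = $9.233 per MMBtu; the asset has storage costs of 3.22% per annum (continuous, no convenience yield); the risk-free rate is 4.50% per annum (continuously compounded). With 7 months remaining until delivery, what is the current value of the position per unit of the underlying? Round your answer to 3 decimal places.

Current fair forward for the remaining 7 months: F = S·e^((r + u)·T), (r + u) = 0.0450 + 0.0322 = 0.0772
F = 9.233 · e^(0.0772 × 7/12) = 9.233 × 1.046063 = 9.6583
Value of long forward = (F − K)·e^(−rT) = (9.6583 − 9.465) · e^(−0.0450·7/12)
= 0.1933 × 0.974092 = 0.188
Short position value = −(long value) = -$0.188

-$0.188 per MMBtu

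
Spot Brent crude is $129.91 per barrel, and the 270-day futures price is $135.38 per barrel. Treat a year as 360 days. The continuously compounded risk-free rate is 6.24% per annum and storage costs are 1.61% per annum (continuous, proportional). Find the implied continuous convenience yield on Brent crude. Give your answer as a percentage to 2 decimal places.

F = S·e^((r+u−y)T) ⇒ (r+u−y) = ln(F/S)/T
ln(135.38/129.91) = 0.041244; /T ⇒ 0.054992
y = r + u − ln(F/S)/T = 0.0624 + 0.0161 − 0.054992 = 0.023508
y = 2.35%

2.35%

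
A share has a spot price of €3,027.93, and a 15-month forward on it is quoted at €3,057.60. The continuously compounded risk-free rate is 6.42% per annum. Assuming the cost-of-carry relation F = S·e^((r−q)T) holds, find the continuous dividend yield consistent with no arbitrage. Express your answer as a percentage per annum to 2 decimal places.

From F = S·e^((r−q)T): (r − q) = ln(F/S)/T
ln(3057.60/3027.93) = ln(1.009799) = 0.009751
(r − q) = 0.009751 / (15/12) = 0.007801
q = r − ln(F/S)/T = 0.0642 − 0.007801 = 0.056399
q = 5.64%

5.64%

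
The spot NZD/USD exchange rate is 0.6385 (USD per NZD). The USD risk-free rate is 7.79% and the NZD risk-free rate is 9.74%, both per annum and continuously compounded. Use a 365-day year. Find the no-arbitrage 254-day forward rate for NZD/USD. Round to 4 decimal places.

F = S·e^((r_USD − r_NZD)T) = 0.6385 · e^((0.0779 − 0.0974) × 254/365)
= 0.6385 · e^-0.013570 = 0.6385 × 0.986522
F = 0.6299 USD per NZD

0.6299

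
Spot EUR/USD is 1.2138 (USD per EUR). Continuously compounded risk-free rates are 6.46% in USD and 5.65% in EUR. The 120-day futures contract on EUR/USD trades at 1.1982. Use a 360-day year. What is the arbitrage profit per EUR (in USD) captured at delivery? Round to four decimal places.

Fair futures: F* = S·e^(carry·T), with carry = (r_USD − r_EUR) = 0.0646 − 0.0565 = 0.0081
F* = 1.2138 · e^(0.0081 × 120/360) = 1.2138 · e^0.002700 = 1.2138 × 1.002704 = 1.2171
Market 1.1982 < fair 1.2171: forward underpriced → reverse cash-and-carry (short spot, go long the forward).
At maturity, profit = |F_mkt − F*| = |1.1982 − 1.2171| = 0.0189 per EUR (in USD)

0.0189 per EUR (in USD)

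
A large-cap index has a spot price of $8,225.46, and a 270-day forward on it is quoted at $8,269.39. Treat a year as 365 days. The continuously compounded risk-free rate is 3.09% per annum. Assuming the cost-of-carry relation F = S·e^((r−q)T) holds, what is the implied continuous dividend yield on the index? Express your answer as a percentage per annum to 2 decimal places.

2.37%

From F = S·e^((r−q)T): (r − q) = ln(F/S)/T
ln(8269.39/8225.46) = ln(1.005341) = 0.005327
(r − q) = 0.005327 / (270/365) = 0.007201
q = r − ln(F/S)/T = 0.0309 − 0.007201 = 0.023699
q = 2.37%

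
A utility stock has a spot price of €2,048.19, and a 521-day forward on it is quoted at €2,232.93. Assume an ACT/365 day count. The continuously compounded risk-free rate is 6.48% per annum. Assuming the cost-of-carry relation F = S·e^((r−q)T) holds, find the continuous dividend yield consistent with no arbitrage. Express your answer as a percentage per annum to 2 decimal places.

From F = S·e^((r−q)T): (r − q) = ln(F/S)/T
ln(2232.93/2048.19) = ln(1.090197) = 0.086358
(r − q) = 0.086358 / (521/365) = 0.060500
q = r − ln(F/S)/T = 0.0648 − 0.060500 = 0.004300
q = 0.43%

0.43%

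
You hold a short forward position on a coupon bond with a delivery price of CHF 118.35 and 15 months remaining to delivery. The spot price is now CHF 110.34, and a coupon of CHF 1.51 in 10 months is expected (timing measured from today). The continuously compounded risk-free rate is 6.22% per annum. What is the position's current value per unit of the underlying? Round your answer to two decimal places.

PV(remaining coupons) I = 1.51·e^(−0.0622·10/12) = 1.4337
Current forward F = (S − I)·e^(rT) = (110.34 − 1.4337)·e^(0.0622·15/12) = 108.9063 × 1.080852 = 117.7116
Value (long) = (F − K)·e^(−rT) = (117.7116 − 118.35) × 0.925196 = -0.5906
Short position value = −(long value) = CHF 0.59

CHF 0.59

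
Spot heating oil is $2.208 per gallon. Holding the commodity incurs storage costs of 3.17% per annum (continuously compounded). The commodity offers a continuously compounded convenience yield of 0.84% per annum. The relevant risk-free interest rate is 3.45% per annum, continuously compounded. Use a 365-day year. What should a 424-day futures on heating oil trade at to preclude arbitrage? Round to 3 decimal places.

$2.361 per gallon

Net carry = r + u − y = 0.0345 + 0.0317 − 0.0084 = 0.0578
F = S·e^((r+u−y)T) = 2.208 · e^(0.0578 × 424/365) = 2.208 · e^0.067143
= 2.208 × 1.069448 = $2.361 per gallon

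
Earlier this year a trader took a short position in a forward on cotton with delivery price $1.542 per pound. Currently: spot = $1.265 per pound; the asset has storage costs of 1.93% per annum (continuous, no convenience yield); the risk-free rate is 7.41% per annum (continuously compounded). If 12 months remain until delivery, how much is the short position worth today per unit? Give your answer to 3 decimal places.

$0.142 per pound

Current fair forward for the remaining 12 months: F = S·e^((r + u)·T), (r + u) = 0.0741 + 0.0193 = 0.0934
F = 1.265 · e^(0.0934 × 12/12) = 1.265 × 1.097901 = 1.3888
Value of long forward = (F − K)·e^(−rT) = (1.3888 − 1.542) · e^(−0.0741·12/12)
= -0.1532 × 0.928579 = -0.142
Short position value = −(long value) = $0.142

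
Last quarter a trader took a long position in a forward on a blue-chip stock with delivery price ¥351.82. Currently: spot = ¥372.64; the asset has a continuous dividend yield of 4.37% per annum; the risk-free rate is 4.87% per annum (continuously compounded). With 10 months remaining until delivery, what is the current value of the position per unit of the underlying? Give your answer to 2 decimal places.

Current fair forward for the remaining 10 months: F = S·e^((r − q)·T), (r − q) = 0.0487 − 0.0437 = 0.0050
F = 372.64 · e^(0.0050 × 10/12) = 372.64 × 1.004175 = 374.1958
Value of long forward = (F − K)·e^(−rT) = (374.1958 − 351.82) · e^(−0.0487·10/12)
= 22.3758 × 0.960229 = 21.49

¥21.49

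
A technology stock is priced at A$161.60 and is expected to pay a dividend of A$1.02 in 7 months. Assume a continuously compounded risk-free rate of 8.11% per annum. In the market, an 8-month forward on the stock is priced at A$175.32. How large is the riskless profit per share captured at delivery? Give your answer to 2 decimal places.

PV(dividends) I = 1.02·e^(−0.0811·7/12) = 0.9729
Fair forward F* = (S − I)·e^(rT) = (161.60 − 0.9729)·e^0.054067 = 160.6271 × 1.055555 = 169.5507
Market A$175.32 > fair 169.5507: forward overpriced → cash-and-carry (borrow at r, buy the stock and collect the dividends, short the forward).
Profit at T = |F_mkt − F*| = |175.32 − 169.5507| = A$5.77 per share

A$5.77 per share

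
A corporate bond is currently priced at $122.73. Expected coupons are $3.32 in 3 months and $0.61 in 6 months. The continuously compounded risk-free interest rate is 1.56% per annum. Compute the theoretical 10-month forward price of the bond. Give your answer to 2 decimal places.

PV(coupons) I = 3.32·e^(−0.0156·3/12) + 0.61·e^(−0.0156·6/12)
I = 3.3071 + 0.6053 = 3.9124
F = (S − I)·e^(rT) = (122.73 − 3.9124) · e^(0.0156·10/12)
= 118.8176 · e^0.013000 = 118.8176 × 1.013085 = $120.37

$120.37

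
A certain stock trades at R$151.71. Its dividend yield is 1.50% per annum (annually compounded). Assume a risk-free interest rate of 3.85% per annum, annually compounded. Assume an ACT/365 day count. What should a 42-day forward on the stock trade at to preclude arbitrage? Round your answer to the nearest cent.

F = S · (1+r)^T / (1+q)^T
= 151.71 × 1.004356 / 1.001715 = 151.71 × 1.002636
F = R$152.11

R$152.11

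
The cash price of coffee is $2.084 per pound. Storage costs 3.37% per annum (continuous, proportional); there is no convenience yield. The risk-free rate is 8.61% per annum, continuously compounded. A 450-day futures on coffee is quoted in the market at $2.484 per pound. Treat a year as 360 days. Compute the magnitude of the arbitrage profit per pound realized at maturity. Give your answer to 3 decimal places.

$0.063 per pound

Fair futures: F* = S·e^(carry·T), with carry = (r + u) = 0.0861 + 0.0337 = 0.1198
F* = 2.084 · e^(0.1198 × 450/360) = 2.084 · e^0.149750 = 2.084 × 1.161544 = $2.4207
Market $2.484 > fair $2.4207: forward overpriced → cash-and-carry (buy spot, short the forward).
At maturity, profit = |F_mkt − F*| = |2.484 − 2.4207| = $0.063 per pound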